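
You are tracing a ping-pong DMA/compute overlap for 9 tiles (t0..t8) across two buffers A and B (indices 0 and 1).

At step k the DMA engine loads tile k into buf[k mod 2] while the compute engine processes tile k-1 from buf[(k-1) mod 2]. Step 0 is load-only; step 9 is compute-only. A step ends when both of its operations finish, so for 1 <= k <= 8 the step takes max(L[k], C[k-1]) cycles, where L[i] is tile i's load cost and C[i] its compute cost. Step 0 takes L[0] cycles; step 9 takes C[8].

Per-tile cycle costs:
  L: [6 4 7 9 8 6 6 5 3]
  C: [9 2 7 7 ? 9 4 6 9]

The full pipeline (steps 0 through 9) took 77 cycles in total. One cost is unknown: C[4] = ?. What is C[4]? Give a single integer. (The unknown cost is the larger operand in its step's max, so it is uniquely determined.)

step 0 → dur = L[0]=6 = 6
step 1 → dur = max(L[1]=4, C[0]=9) = 9
step 2 → dur = max(L[2]=7, C[1]=2) = 7
step 3 → dur = max(L[3]=9, C[2]=7) = 9
step 4 → dur = max(L[4]=8, C[3]=7) = 8
step 5 → dur = max(L[5]=6, C[4]=?) = C[4]  (unknown; binding)
step 6 → dur = max(L[6]=6, C[5]=9) = 9
step 7 → dur = max(L[7]=5, C[6]=4) = 5
step 8 → dur = max(L[8]=3, C[7]=6) = 6
step 9 → dur = C[8]=9 = 9
sum of known step durations = 68
dur[5] = total - known = 77 - 68 = 9
C[4] is the binding max in step 5, so C[4] = dur[5] = 9

C[4] = 9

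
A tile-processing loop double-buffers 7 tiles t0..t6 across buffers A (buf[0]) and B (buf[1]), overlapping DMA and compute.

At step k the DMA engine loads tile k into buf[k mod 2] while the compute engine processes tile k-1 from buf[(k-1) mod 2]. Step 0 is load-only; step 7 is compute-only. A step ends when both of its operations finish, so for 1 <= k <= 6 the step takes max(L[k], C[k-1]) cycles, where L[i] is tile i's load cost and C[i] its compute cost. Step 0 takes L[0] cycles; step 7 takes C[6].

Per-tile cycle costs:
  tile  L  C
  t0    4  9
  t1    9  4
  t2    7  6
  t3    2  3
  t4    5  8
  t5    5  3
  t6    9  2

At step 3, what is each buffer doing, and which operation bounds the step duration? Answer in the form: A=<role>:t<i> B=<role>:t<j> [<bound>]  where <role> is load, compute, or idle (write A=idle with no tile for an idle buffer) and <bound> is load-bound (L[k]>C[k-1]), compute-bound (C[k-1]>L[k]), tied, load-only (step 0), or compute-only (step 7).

  0. 4=4c; end=4; A:t0 B:-
  1. max(9,9)=9c; end=13; A:t0 B:t1
  2. max(7,4)=7c; end=20; A:t2 B:t1
  3. max(2,6)=6c; end=26; A:t2 B:t3
  4. max(5,3)=5c; end=31; A:t4 B:t3
  5. max(5,8)=8c; end=39; A:t4 B:t5
  6. max(9,3)=9c; end=48; A:t6 B:t5
  7. 2=2c; end=50; A:t6 B:t5

step 3: A=compute:t2 B=load:t3 [compute-bound]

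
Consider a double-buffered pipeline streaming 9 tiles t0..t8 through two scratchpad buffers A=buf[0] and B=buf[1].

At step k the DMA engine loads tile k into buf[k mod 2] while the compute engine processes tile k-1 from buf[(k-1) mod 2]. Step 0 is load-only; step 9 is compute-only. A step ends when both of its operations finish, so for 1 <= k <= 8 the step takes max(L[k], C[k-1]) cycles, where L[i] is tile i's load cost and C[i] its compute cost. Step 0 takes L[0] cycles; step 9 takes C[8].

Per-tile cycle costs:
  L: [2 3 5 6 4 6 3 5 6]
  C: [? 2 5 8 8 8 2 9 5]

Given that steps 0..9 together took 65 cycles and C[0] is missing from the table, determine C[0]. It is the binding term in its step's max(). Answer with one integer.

step 0 → dur = L[0]=2 = 2
step 1 → dur = max(L[1]=3, C[0]=?) = C[0]  (unknown; binding)
step 2 → dur = max(L[2]=5, C[1]=2) = 5
step 3 → dur = max(L[3]=6, C[2]=5) = 6
step 4 → dur = max(L[4]=4, C[3]=8) = 8
step 5 → dur = max(L[5]=6, C[4]=8) = 8
step 6 → dur = max(L[6]=3, C[5]=8) = 8
step 7 → dur = max(L[7]=5, C[6]=2) = 5
step 8 → dur = max(L[8]=6, C[7]=9) = 9
step 9 → dur = C[8]=5 = 5
sum of known step durations = 56
dur[1] = total - known = 65 - 56 = 9
C[0] is the binding max in step 1, so C[0] = dur[1] = 9

C[0] = 9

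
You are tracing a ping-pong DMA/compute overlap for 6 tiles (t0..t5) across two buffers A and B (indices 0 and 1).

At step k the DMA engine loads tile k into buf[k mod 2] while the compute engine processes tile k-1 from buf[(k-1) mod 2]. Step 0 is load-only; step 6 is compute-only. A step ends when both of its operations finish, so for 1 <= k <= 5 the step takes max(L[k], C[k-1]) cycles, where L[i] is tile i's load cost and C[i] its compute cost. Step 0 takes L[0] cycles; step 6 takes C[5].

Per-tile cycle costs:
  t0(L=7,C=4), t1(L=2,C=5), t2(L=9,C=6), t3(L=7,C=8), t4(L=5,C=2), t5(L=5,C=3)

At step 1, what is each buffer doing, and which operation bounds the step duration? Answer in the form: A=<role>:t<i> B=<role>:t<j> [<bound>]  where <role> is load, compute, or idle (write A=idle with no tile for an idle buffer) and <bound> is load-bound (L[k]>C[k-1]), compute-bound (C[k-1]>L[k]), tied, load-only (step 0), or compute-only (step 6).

step 1: A=compute:t0 B=load:t1 [compute-bound]

k=0 load=t0/7c comp=- wait=7 total=7
k=1 load=t1/2c comp=t0/4c wait=4 total=11
k=2 load=t2/9c comp=t1/5c wait=9 total=20
k=3 load=t3/7c comp=t2/6c wait=7 total=27
k=4 load=t4/5c comp=t3/8c wait=8 total=35
k=5 load=t5/5c comp=t4/2c wait=5 total=40
k=6 load=- comp=t5/3c wait=3 total=43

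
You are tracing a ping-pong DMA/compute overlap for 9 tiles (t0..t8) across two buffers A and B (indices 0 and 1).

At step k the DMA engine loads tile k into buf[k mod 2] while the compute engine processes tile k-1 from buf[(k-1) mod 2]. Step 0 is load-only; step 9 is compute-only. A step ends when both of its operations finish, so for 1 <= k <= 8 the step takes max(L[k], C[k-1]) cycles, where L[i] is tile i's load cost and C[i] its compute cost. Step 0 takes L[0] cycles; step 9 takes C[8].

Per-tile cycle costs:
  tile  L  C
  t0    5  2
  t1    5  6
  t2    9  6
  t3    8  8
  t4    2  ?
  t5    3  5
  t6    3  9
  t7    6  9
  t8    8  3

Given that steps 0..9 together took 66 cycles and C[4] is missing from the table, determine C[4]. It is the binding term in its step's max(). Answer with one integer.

step 0 → dur = L[0]=5 = 5
step 1 → dur = max(L[1]=5, C[0]=2) = 5
step 2 → dur = max(L[2]=9, C[1]=6) = 9
step 3 → dur = max(L[3]=8, C[2]=6) = 8
step 4 → dur = max(L[4]=2, C[3]=8) = 8
step 5 → dur = max(L[5]=3, C[4]=?) = C[4]  (unknown; binding)
step 6 → dur = max(L[6]=3, C[5]=5) = 5
step 7 → dur = max(L[7]=6, C[6]=9) = 9
step 8 → dur = max(L[8]=8, C[7]=9) = 9
step 9 → dur = C[8]=3 = 3
sum of known step durations = 61
dur[5] = total - known = 66 - 61 = 5
C[4] is the binding max in step 5, so C[4] = dur[5] = 5

C[4] = 5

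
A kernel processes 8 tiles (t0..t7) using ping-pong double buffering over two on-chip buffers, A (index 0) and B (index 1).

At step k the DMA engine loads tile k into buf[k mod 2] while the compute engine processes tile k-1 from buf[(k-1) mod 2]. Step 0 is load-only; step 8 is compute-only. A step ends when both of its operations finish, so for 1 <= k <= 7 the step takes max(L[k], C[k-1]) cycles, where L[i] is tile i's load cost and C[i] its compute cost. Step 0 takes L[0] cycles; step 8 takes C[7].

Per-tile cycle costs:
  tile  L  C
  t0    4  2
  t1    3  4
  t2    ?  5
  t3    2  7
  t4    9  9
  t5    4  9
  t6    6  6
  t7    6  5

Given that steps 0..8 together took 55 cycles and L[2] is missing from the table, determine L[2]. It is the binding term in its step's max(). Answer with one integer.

L[2] = 5

step 0 = dur = L[0]=4 = 4
step 1 = dur = max(L[1]=3, C[0]=2) = 3
step 2 = dur = max(L[2]=?, C[1]=4) = L[2]  (unknown; binding)
step 3 = dur = max(L[3]=2, C[2]=5) = 5
step 4 = dur = max(L[4]=9, C[3]=7) = 9
step 5 = dur = max(L[5]=4, C[4]=9) = 9
step 6 = dur = max(L[6]=6, C[5]=9) = 9
step 7 = dur = max(L[7]=6, C[6]=6) = 6
step 8 = dur = C[7]=5 = 5
sum of known step durations = 50
dur[2] = total - known = 55 - 50 = 5
L[2] is the binding max in step 2, so L[2] = dur[2] = 5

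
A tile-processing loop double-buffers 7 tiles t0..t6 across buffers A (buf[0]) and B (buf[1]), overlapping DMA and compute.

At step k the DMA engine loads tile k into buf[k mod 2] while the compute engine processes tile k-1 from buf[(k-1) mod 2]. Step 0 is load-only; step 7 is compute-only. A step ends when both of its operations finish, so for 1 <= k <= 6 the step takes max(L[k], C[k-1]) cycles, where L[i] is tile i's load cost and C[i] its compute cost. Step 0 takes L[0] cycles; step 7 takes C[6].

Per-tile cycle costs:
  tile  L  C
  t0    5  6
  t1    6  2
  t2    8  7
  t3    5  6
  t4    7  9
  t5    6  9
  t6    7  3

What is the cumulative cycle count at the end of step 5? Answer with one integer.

end_cycle[5] = 42

k=0 load=t0/5c comp=- wait=5 total=5
k=1 load=t1/6c comp=t0/6c wait=6 total=11
k=2 load=t2/8c comp=t1/2c wait=8 total=19
k=3 load=t3/5c comp=t2/7c wait=7 total=26
k=4 load=t4/7c comp=t3/6c wait=7 total=33
k=5 load=t5/6c comp=t4/9c wait=9 total=42
k=6 load=t6/7c comp=t5/9c wait=9 total=51
k=7 load=- comp=t6/3c wait=3 total=54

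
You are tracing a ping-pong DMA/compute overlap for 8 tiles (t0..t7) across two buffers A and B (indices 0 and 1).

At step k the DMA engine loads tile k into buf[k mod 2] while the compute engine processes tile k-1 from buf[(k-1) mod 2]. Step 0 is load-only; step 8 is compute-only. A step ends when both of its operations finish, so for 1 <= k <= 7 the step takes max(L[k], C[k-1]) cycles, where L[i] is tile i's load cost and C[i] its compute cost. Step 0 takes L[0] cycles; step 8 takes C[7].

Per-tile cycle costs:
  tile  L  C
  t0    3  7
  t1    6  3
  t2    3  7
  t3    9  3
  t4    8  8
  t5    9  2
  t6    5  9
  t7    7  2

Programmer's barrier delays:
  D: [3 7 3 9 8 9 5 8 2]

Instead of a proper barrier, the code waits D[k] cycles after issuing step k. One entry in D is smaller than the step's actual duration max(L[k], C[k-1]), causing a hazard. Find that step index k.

hazard at step 7

k=0 barrier L[0]=3→3c, D[0]=3 ok
k=1 barrier max(L[1]=6,C[0]=7)→7c, D[1]=7 ok
k=2 barrier max(L[2]=3,C[1]=3)→3c, D[2]=3 ok
k=3 barrier max(L[3]=9,C[2]=7)→9c, D[3]=9 ok
k=4 barrier max(L[4]=8,C[3]=3)→8c, D[4]=8 ok
k=5 barrier max(L[5]=9,C[4]=8)→9c, D[5]=9 ok
k=6 barrier max(L[6]=5,C[5]=2)→5c, D[6]=5 ok
k=7 barrier max(L[7]=7,C[6]=9)→9c, D[7]=8 SHORT
k=8 barrier C[7]=2→2c, D[8]=2 ok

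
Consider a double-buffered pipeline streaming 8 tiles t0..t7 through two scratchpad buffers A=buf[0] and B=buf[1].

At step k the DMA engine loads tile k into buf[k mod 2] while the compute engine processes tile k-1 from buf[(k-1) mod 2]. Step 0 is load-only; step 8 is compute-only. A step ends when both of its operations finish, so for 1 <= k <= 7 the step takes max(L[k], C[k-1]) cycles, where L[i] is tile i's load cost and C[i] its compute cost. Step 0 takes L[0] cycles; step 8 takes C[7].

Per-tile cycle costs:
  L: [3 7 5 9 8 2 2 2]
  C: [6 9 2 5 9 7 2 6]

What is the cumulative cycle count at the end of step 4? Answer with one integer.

[0] DMA t0→A (3c) ∥ CU idle ⇒ 3c, clock 3
[1] DMA t1→B (7c) ∥ CU A:t0 (6c) ⇒ 7c, clock 10
[2] DMA t2→A (5c) ∥ CU B:t1 (9c) ⇒ 9c, clock 19
[3] DMA t3→B (9c) ∥ CU A:t2 (2c) ⇒ 9c, clock 28
[4] DMA t4→A (8c) ∥ CU B:t3 (5c) ⇒ 8c, clock 36
[5] DMA t5→B (2c) ∥ CU A:t4 (9c) ⇒ 9c, clock 45
[6] DMA t6→A (2c) ∥ CU B:t5 (7c) ⇒ 7c, clock 52
[7] DMA t7→B (2c) ∥ CU A:t6 (2c) ⇒ 2c, clock 54
[8] DMA idle ∥ CU B:t7 (6c) ⇒ 6c, clock 60

end_cycle[4] = 36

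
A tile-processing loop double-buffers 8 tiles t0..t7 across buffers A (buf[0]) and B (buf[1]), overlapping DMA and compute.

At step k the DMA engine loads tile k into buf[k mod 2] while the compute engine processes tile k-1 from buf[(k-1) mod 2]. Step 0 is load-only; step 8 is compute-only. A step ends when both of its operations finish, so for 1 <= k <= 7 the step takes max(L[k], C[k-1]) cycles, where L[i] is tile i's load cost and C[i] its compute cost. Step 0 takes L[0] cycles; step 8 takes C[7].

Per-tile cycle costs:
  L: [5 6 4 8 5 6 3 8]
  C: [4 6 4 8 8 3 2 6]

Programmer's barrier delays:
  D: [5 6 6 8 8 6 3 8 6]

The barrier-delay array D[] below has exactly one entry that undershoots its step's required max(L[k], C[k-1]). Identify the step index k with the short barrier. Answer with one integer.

hazard at step 5

step 0: need L[0]=5 = 5; D[0]=5 ok
step 1: need max(L[1]=6,C[0]=4) = 6; D[1]=6 ok
step 2: need max(L[2]=4,C[1]=6) = 6; D[2]=6 ok
step 3: need max(L[3]=8,C[2]=4) = 8; D[3]=8 ok
step 4: need max(L[4]=5,C[3]=8) = 8; D[4]=8 ok
step 5: need max(L[5]=6,C[4]=8) = 8; D[5]=6 SHORT
step 6: need max(L[6]=3,C[5]=3) = 3; D[6]=3 ok
step 7: need max(L[7]=8,C[6]=2) = 8; D[7]=8 ok
step 8: need C[7]=6 = 6; D[8]=6 ok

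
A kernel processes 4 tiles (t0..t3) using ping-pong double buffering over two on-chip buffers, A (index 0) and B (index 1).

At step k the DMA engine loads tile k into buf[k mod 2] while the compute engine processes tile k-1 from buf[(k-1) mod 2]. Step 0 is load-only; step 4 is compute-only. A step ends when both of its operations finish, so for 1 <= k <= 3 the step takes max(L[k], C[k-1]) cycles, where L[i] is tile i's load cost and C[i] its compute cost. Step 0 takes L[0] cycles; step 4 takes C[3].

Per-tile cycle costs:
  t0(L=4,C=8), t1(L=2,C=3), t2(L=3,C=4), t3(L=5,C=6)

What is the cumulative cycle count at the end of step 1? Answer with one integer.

[0] DMA t0→A (4c) ∥ CU idle ⇒ 4c, clock 4
[1] DMA t1→B (2c) ∥ CU A:t0 (8c) ⇒ 8c, clock 12
[2] DMA t2→A (3c) ∥ CU B:t1 (3c) ⇒ 3c, clock 15
[3] DMA t3→B (5c) ∥ CU A:t2 (4c) ⇒ 5c, clock 20
[4] DMA idle ∥ CU B:t3 (6c) ⇒ 6c, clock 26

end_cycle[1] = 12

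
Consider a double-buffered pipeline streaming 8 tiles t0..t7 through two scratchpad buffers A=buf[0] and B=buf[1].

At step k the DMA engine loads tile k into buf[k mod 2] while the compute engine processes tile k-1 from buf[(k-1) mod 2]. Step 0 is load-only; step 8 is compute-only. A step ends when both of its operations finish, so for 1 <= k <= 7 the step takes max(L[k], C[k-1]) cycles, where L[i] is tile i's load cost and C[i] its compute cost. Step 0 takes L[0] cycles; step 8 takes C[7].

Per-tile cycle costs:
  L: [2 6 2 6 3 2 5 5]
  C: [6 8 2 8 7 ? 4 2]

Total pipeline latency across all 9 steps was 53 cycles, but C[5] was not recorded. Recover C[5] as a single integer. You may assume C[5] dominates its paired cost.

C[5] = 9

step 0 → dur = L[0]=2 = 2
step 1 → dur = max(L[1]=6, C[0]=6) = 6
step 2 → dur = max(L[2]=2, C[1]=8) = 8
step 3 → dur = max(L[3]=6, C[2]=2) = 6
step 4 → dur = max(L[4]=3, C[3]=8) = 8
step 5 → dur = max(L[5]=2, C[4]=7) = 7
step 6 → dur = max(L[6]=5, C[5]=?) = C[5]  (unknown; binding)
step 7 → dur = max(L[7]=5, C[6]=4) = 5
step 8 → dur = C[7]=2 = 2
sum of known step durations = 44
dur[6] = total - known = 53 - 44 = 9
C[5] is the binding max in step 6, so C[5] = dur[6] = 9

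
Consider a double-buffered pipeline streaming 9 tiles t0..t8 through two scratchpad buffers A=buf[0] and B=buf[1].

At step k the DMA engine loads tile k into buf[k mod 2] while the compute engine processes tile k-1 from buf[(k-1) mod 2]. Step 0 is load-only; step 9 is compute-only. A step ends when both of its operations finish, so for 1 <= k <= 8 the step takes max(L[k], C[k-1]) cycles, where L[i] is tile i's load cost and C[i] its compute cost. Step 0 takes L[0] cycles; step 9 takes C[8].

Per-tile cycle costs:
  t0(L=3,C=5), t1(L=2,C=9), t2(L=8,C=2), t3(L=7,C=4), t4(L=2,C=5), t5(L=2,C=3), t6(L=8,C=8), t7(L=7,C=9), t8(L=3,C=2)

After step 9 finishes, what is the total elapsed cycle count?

end_cycle[9] = 60

step 0: L[0]=3 → dur=3, Σ=3 | A=load:t0 B=idle [load-only]
step 1: L[1]=2 C[0]=5 → dur=5, Σ=8 | A=compute:t0 B=load:t1 [compute-bound]
step 2: L[2]=8 C[1]=9 → dur=9, Σ=17 | A=load:t2 B=compute:t1 [compute-bound]
step 3: L[3]=7 C[2]=2 → dur=7, Σ=24 | A=compute:t2 B=load:t3 [load-bound]
step 4: L[4]=2 C[3]=4 → dur=4, Σ=28 | A=load:t4 B=compute:t3 [compute-bound]
step 5: L[5]=2 C[4]=5 → dur=5, Σ=33 | A=compute:t4 B=load:t5 [compute-bound]
step 6: L[6]=8 C[5]=3 → dur=8, Σ=41 | A=load:t6 B=compute:t5 [load-bound]
step 7: L[7]=7 C[6]=8 → dur=8, Σ=49 | A=compute:t6 B=load:t7 [compute-bound]
step 8: L[8]=3 C[7]=9 → dur=9, Σ=58 | A=load:t8 B=compute:t7 [compute-bound]
step 9: C[8]=2 → dur=2, Σ=60 | A=compute:t8 B=idle [compute-only]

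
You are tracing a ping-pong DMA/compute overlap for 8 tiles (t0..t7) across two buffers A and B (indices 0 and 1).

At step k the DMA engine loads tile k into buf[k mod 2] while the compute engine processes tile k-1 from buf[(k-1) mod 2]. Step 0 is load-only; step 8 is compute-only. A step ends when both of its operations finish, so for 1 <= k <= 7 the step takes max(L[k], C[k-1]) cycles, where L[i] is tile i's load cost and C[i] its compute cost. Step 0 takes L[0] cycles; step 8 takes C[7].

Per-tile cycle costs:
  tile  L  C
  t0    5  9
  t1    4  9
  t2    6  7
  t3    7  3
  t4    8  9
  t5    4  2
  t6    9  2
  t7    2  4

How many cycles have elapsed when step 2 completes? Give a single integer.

end_cycle[2] = 23

  0. 5=5c; end=5; A:t0 B:-
  1. max(4,9)=9c; end=14; A:t0 B:t1
  2. max(6,9)=9c; end=23; A:t2 B:t1
  3. max(7,7)=7c; end=30; A:t2 B:t3
  4. max(8,3)=8c; end=38; A:t4 B:t3
  5. max(4,9)=9c; end=47; A:t4 B:t5
  6. max(9,2)=9c; end=56; A:t6 B:t5
  7. max(2,2)=2c; end=58; A:t6 B:t7
  8. 4=4c; end=62; A:t6 B:t7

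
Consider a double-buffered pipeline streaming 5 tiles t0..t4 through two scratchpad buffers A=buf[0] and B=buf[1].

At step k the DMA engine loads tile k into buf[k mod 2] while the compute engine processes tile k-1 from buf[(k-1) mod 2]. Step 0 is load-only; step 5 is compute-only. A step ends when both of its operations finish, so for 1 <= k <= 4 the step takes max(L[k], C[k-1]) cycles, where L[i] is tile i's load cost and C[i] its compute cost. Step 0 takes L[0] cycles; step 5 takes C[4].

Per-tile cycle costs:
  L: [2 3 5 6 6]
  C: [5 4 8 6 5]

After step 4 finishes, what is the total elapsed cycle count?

[0] DMA t0→A (2c) ∥ CU idle ⇒ 2c, clock 2
[1] DMA t1→B (3c) ∥ CU A:t0 (5c) ⇒ 5c, clock 7
[2] DMA t2→A (5c) ∥ CU B:t1 (4c) ⇒ 5c, clock 12
[3] DMA t3→B (6c) ∥ CU A:t2 (8c) ⇒ 8c, clock 20
[4] DMA t4→A (6c) ∥ CU B:t3 (6c) ⇒ 6c, clock 26
[5] DMA idle ∥ CU A:t4 (5c) ⇒ 5c, clock 31

end_cycle[4] = 26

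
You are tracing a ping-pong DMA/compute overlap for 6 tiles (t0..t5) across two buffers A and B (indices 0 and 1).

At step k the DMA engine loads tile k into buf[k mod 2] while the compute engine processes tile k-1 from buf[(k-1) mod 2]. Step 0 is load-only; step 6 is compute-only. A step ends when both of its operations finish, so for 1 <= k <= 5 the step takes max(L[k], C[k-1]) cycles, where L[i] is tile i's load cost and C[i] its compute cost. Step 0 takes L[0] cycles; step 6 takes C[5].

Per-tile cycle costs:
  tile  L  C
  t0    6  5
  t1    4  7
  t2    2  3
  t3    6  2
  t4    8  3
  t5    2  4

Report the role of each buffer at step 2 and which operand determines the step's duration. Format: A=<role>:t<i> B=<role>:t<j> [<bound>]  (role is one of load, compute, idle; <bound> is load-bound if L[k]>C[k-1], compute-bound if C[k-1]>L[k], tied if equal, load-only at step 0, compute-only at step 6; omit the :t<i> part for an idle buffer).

  0. 6=6c; end=6; A:t0 B:-
  1. max(4,5)=5c; end=11; A:t0 B:t1
  2. max(2,7)=7c; end=18; A:t2 B:t1
  3. max(6,3)=6c; end=24; A:t2 B:t3
  4. max(8,2)=8c; end=32; A:t4 B:t3
  5. max(2,3)=3c; end=35; A:t4 B:t5
  6. 4=4c; end=39; A:t4 B:t5

step 2: A=load:t2 B=compute:t1 [compute-bound]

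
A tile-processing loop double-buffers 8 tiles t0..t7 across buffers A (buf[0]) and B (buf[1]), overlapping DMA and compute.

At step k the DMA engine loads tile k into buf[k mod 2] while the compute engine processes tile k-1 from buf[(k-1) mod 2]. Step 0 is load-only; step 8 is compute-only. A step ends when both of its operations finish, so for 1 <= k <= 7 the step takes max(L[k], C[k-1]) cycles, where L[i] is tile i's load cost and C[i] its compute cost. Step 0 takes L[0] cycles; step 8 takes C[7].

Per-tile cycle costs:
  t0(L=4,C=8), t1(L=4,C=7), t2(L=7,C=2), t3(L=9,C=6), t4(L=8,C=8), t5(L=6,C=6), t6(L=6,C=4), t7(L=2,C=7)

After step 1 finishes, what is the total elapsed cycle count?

step 0: L[0]=4 → dur=4, Σ=4 | A=load:t0 B=idle [load-only]
step 1: L[1]=4 C[0]=8 → dur=8, Σ=12 | A=compute:t0 B=load:t1 [compute-bound]
step 2: L[2]=7 C[1]=7 → dur=7, Σ=19 | A=load:t2 B=compute:t1 [tied]
step 3: L[3]=9 C[2]=2 → dur=9, Σ=28 | A=compute:t2 B=load:t3 [load-bound]
step 4: L[4]=8 C[3]=6 → dur=8, Σ=36 | A=load:t4 B=compute:t3 [load-bound]
step 5: L[5]=6 C[4]=8 → dur=8, Σ=44 | A=compute:t4 B=load:t5 [compute-bound]
step 6: L[6]=6 C[5]=6 → dur=6, Σ=50 | A=load:t6 B=compute:t5 [tied]
step 7: L[7]=2 C[6]=4 → dur=4, Σ=54 | A=compute:t6 B=load:t7 [compute-bound]
step 8: C[7]=7 → dur=7, Σ=61 | A=idle B=compute:t7 [compute-only]

end_cycle[1] = 12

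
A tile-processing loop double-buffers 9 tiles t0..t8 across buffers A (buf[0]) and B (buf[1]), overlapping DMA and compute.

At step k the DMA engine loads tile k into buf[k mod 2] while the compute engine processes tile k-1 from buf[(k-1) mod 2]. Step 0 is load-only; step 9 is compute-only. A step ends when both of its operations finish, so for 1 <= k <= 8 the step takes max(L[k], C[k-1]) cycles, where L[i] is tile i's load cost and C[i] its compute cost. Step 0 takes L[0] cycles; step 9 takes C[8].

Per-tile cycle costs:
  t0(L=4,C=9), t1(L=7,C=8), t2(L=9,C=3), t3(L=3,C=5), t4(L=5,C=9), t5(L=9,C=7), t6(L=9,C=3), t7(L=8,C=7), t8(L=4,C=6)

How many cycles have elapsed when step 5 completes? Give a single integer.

step 0: L[0]=4 → dur=4, Σ=4 | A=load:t0 B=idle [load-only]
step 1: L[1]=7 C[0]=9 → dur=9, Σ=13 | A=compute:t0 B=load:t1 [compute-bound]
step 2: L[2]=9 C[1]=8 → dur=9, Σ=22 | A=load:t2 B=compute:t1 [load-bound]
step 3: L[3]=3 C[2]=3 → dur=3, Σ=25 | A=compute:t2 B=load:t3 [tied]
step 4: L[4]=5 C[3]=5 → dur=5, Σ=30 | A=load:t4 B=compute:t3 [tied]
step 5: L[5]=9 C[4]=9 → dur=9, Σ=39 | A=compute:t4 B=load:t5 [tied]
step 6: L[6]=9 C[5]=7 → dur=9, Σ=48 | A=load:t6 B=compute:t5 [load-bound]
step 7: L[7]=8 C[6]=3 → dur=8, Σ=56 | A=compute:t6 B=load:t7 [load-bound]
step 8: L[8]=4 C[7]=7 → dur=7, Σ=63 | A=load:t8 B=compute:t7 [compute-bound]
step 9: C[8]=6 → dur=6, Σ=69 | A=compute:t8 B=idle [compute-only]

end_cycle[5] = 39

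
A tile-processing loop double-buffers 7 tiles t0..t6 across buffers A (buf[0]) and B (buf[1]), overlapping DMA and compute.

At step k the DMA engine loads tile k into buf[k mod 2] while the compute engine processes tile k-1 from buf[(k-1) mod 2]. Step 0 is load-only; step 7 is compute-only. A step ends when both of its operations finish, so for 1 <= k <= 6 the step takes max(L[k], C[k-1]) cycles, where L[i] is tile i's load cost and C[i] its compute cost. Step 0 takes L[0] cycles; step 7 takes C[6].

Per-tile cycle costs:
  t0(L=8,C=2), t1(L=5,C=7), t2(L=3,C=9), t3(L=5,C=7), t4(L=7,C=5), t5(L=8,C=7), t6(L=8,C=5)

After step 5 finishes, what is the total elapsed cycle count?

end_cycle[5] = 44

[0] DMA t0→A (8c) ∥ CU idle ⇒ 8c, clock 8
[1] DMA t1→B (5c) ∥ CU A:t0 (2c) ⇒ 5c, clock 13
[2] DMA t2→A (3c) ∥ CU B:t1 (7c) ⇒ 7c, clock 20
[3] DMA t3→B (5c) ∥ CU A:t2 (9c) ⇒ 9c, clock 29
[4] DMA t4→A (7c) ∥ CU B:t3 (7c) ⇒ 7c, clock 36
[5] DMA t5→B (8c) ∥ CU A:t4 (5c) ⇒ 8c, clock 44
[6] DMA t6→A (8c) ∥ CU B:t5 (7c) ⇒ 8c, clock 52
[7] DMA idle ∥ CU A:t6 (5c) ⇒ 5c, clock 57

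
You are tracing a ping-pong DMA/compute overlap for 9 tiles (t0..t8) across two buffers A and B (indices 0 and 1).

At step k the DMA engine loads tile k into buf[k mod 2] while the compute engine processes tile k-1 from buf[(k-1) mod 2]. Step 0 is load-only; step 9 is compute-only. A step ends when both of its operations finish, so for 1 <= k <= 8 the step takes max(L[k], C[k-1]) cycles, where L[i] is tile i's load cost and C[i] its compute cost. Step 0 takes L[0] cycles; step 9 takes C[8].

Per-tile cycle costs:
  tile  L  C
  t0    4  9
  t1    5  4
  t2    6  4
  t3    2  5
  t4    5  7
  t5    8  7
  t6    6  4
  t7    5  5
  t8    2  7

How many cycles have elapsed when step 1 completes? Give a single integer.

end_cycle[1] = 13

[0] DMA t0→A (4c) ∥ CU idle ⇒ 4c, clock 4
[1] DMA t1→B (5c) ∥ CU A:t0 (9c) ⇒ 9c, clock 13
[2] DMA t2→A (6c) ∥ CU B:t1 (4c) ⇒ 6c, clock 19
[3] DMA t3→B (2c) ∥ CU A:t2 (4c) ⇒ 4c, clock 23
[4] DMA t4→A (5c) ∥ CU B:t3 (5c) ⇒ 5c, clock 28
[5] DMA t5→B (8c) ∥ CU A:t4 (7c) ⇒ 8c, clock 36
[6] DMA t6→A (6c) ∥ CU B:t5 (7c) ⇒ 7c, clock 43
[7] DMA t7→B (5c) ∥ CU A:t6 (4c) ⇒ 5c, clock 48
[8] DMA t8→A (2c) ∥ CU B:t7 (5c) ⇒ 5c, clock 53
[9] DMA idle ∥ CU A:t8 (7c) ⇒ 7c, clock 60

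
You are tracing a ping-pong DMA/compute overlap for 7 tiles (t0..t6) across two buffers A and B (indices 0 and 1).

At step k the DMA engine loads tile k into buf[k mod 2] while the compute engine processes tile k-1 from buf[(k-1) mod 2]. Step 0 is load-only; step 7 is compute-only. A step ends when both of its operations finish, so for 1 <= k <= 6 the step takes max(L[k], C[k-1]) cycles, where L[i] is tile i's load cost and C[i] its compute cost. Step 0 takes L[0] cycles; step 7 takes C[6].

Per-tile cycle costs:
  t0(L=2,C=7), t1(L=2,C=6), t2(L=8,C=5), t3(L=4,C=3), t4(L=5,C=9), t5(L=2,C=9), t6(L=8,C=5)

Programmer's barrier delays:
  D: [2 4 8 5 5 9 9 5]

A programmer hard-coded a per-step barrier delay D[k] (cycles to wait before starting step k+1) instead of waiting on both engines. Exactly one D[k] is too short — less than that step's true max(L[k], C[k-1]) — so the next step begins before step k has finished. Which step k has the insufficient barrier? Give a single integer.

step 0: need L[0]=2 = 2; D[0]=2 ok
step 1: need max(L[1]=2,C[0]=7) = 7; D[1]=4 SHORT
step 2: need max(L[2]=8,C[1]=6) = 8; D[2]=8 ok
step 3: need max(L[3]=4,C[2]=5) = 5; D[3]=5 ok
step 4: need max(L[4]=5,C[3]=3) = 5; D[4]=5 ok
step 5: need max(L[5]=2,C[4]=9) = 9; D[5]=9 ok
step 6: need max(L[6]=8,C[5]=9) = 9; D[6]=9 ok
step 7: need C[6]=5 = 5; D[7]=5 ok

hazard at step 1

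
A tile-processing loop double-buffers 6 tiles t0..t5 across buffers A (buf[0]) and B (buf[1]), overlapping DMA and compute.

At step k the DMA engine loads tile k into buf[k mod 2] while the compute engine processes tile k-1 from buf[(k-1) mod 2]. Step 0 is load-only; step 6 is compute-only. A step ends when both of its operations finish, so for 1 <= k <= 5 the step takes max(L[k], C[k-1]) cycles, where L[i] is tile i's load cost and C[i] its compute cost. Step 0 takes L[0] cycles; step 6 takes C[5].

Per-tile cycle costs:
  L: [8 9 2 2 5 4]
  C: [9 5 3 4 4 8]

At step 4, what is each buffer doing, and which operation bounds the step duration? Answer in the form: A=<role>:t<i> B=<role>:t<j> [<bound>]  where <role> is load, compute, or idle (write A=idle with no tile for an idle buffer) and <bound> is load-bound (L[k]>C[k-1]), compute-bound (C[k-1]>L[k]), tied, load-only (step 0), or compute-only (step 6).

step 0: L[0]=8 → dur=8, Σ=8 | A=load:t0 B=idle [load-only]
step 1: L[1]=9 C[0]=9 → dur=9, Σ=17 | A=compute:t0 B=load:t1 [tied]
step 2: L[2]=2 C[1]=5 → dur=5, Σ=22 | A=load:t2 B=compute:t1 [compute-bound]
step 3: L[3]=2 C[2]=3 → dur=3, Σ=25 | A=compute:t2 B=load:t3 [compute-bound]
step 4: L[4]=5 C[3]=4 → dur=5, Σ=30 | A=load:t4 B=compute:t3 [load-bound]
step 5: L[5]=4 C[4]=4 → dur=4, Σ=34 | A=compute:t4 B=load:t5 [tied]
step 6: C[5]=8 → dur=8, Σ=42 | A=idle B=compute:t5 [compute-only]

step 4: A=load:t4 B=compute:t3 [load-bound]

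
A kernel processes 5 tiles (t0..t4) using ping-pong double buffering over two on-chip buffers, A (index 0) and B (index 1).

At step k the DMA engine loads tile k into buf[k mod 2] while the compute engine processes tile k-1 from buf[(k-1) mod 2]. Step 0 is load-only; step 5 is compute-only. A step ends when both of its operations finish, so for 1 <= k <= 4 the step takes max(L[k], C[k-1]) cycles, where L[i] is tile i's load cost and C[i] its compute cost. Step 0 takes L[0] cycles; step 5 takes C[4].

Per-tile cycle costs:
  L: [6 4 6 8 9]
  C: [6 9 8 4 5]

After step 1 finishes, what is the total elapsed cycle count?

step 0: L[0]=6 → dur=6, Σ=6 | A=load:t0 B=idle [load-only]
step 1: L[1]=4 C[0]=6 → dur=6, Σ=12 | A=compute:t0 B=load:t1 [compute-bound]
step 2: L[2]=6 C[1]=9 → dur=9, Σ=21 | A=load:t2 B=compute:t1 [compute-bound]
step 3: L[3]=8 C[2]=8 → dur=8, Σ=29 | A=compute:t2 B=load:t3 [tied]
step 4: L[4]=9 C[3]=4 → dur=9, Σ=38 | A=load:t4 B=compute:t3 [load-bound]
step 5: C[4]=5 → dur=5, Σ=43 | A=compute:t4 B=idle [compute-only]

end_cycle[1] = 12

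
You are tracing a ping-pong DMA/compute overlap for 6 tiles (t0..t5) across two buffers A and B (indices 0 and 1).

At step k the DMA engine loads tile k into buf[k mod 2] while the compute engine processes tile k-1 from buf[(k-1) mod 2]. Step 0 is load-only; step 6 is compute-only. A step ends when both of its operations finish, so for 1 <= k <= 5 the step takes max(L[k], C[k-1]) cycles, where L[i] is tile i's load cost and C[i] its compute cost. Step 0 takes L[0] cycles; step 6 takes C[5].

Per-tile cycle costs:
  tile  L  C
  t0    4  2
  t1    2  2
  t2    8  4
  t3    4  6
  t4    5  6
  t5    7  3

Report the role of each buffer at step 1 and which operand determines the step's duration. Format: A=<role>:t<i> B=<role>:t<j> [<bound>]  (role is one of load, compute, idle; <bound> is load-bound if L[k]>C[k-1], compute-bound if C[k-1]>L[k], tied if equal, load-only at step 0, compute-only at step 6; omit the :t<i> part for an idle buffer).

[0] DMA t0→A (4c) ∥ CU idle ⇒ 4c, clock 4
[1] DMA t1→B (2c) ∥ CU A:t0 (2c) ⇒ 2c, clock 6
[2] DMA t2→A (8c) ∥ CU B:t1 (2c) ⇒ 8c, clock 14
[3] DMA t3→B (4c) ∥ CU A:t2 (4c) ⇒ 4c, clock 18
[4] DMA t4→A (5c) ∥ CU B:t3 (6c) ⇒ 6c, clock 24
[5] DMA t5→B (7c) ∥ CU A:t4 (6c) ⇒ 7c, clock 31
[6] DMA idle ∥ CU B:t5 (3c) ⇒ 3c, clock 34

step 1: A=compute:t0 B=load:t1 [tied]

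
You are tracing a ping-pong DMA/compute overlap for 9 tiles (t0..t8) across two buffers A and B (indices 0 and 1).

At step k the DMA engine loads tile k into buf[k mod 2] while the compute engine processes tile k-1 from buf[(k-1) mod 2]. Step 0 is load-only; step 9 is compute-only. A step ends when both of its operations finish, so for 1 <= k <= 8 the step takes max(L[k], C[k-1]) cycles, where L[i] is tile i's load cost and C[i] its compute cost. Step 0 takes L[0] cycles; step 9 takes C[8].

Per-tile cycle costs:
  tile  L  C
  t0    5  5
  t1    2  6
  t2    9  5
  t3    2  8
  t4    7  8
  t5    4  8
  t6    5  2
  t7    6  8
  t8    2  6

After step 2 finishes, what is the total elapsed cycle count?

k=0 load=t0/5c comp=- wait=5 total=5
k=1 load=t1/2c comp=t0/5c wait=5 total=10
k=2 load=t2/9c comp=t1/6c wait=9 total=19
k=3 load=t3/2c comp=t2/5c wait=5 total=24
k=4 load=t4/7c comp=t3/8c wait=8 total=32
k=5 load=t5/4c comp=t4/8c wait=8 total=40
k=6 load=t6/5c comp=t5/8c wait=8 total=48
k=7 load=t7/6c comp=t6/2c wait=6 total=54
k=8 load=t8/2c comp=t7/8c wait=8 total=62
k=9 load=- comp=t8/6c wait=6 total=68

end_cycle[2] = 19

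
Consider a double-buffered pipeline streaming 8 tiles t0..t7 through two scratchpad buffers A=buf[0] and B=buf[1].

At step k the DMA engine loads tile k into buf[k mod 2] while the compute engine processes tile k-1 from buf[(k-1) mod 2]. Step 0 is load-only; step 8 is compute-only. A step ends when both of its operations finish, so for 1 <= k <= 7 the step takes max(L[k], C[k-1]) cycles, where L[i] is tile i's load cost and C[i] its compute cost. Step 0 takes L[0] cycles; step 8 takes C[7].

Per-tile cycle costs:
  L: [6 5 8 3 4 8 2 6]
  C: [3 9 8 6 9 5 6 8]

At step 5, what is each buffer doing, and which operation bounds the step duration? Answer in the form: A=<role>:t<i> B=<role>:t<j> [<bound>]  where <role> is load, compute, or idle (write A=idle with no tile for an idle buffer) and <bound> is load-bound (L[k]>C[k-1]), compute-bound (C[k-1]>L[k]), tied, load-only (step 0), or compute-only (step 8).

step 5: A=compute:t4 B=load:t5 [compute-bound]

[0] DMA t0→A (6c) ∥ CU idle ⇒ 6c, clock 6
[1] DMA t1→B (5c) ∥ CU A:t0 (3c) ⇒ 5c, clock 11
[2] DMA t2→A (8c) ∥ CU B:t1 (9c) ⇒ 9c, clock 20
[3] DMA t3→B (3c) ∥ CU A:t2 (8c) ⇒ 8c, clock 28
[4] DMA t4→A (4c) ∥ CU B:t3 (6c) ⇒ 6c, clock 34
[5] DMA t5→B (8c) ∥ CU A:t4 (9c) ⇒ 9c, clock 43
[6] DMA t6→A (2c) ∥ CU B:t5 (5c) ⇒ 5c, clock 48
[7] DMA t7→B (6c) ∥ CU A:t6 (6c) ⇒ 6c, clock 54
[8] DMA idle ∥ CU B:t7 (8c) ⇒ 8c, clock 62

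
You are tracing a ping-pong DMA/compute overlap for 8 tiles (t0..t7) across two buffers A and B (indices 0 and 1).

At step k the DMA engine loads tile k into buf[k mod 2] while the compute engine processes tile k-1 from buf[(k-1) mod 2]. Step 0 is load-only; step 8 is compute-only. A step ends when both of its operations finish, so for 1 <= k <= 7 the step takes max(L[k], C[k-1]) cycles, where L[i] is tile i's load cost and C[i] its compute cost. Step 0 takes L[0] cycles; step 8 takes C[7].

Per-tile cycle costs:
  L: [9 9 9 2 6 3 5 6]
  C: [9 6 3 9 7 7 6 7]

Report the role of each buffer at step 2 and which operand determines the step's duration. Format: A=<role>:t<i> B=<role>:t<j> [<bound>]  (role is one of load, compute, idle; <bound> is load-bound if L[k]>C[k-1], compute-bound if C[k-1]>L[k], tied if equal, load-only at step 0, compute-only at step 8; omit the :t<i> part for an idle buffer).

  0. 9=9c; end=9; A:t0 B:-
  1. max(9,9)=9c; end=18; A:t0 B:t1
  2. max(9,6)=9c; end=27; A:t2 B:t1
  3. max(2,3)=3c; end=30; A:t2 B:t3
  4. max(6,9)=9c; end=39; A:t4 B:t3
  5. max(3,7)=7c; end=46; A:t4 B:t5
  6. max(5,7)=7c; end=53; A:t6 B:t5
  7. max(6,6)=6c; end=59; A:t6 B:t7
  8. 7=7c; end=66; A:t6 B:t7

step 2: A=load:t2 B=compute:t1 [load-bound]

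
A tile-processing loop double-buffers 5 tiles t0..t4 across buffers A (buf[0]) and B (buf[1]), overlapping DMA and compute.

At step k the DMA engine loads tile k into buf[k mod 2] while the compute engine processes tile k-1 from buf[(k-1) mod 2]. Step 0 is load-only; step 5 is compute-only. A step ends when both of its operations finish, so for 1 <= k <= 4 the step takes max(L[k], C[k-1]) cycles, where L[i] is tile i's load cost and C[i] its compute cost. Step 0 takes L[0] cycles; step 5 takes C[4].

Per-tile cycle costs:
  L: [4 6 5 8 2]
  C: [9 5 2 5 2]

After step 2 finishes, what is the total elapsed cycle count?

[0] DMA t0→A (4c) ∥ CU idle ⇒ 4c, clock 4
[1] DMA t1→B (6c) ∥ CU A:t0 (9c) ⇒ 9c, clock 13
[2] DMA t2→A (5c) ∥ CU B:t1 (5c) ⇒ 5c, clock 18
[3] DMA t3→B (8c) ∥ CU A:t2 (2c) ⇒ 8c, clock 26
[4] DMA t4→A (2c) ∥ CU B:t3 (5c) ⇒ 5c, clock 31
[5] DMA idle ∥ CU A:t4 (2c) ⇒ 2c, clock 33

end_cycle[2] = 18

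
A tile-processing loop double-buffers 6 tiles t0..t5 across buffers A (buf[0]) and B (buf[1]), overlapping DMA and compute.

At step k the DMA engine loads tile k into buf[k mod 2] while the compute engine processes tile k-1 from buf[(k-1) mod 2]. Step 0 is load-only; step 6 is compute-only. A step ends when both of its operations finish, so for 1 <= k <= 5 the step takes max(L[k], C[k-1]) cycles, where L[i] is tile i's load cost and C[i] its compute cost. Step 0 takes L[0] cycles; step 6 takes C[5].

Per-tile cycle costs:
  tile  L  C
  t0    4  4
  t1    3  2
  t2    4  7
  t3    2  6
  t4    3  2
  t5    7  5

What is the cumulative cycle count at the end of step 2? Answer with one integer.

end_cycle[2] = 12

[0] DMA t0→A (4c) ∥ CU idle ⇒ 4c, clock 4
[1] DMA t1→B (3c) ∥ CU A:t0 (4c) ⇒ 4c, clock 8
[2] DMA t2→A (4c) ∥ CU B:t1 (2c) ⇒ 4c, clock 12
[3] DMA t3→B (2c) ∥ CU A:t2 (7c) ⇒ 7c, clock 19
[4] DMA t4→A (3c) ∥ CU B:t3 (6c) ⇒ 6c, clock 25
[5] DMA t5→B (7c) ∥ CU A:t4 (2c) ⇒ 7c, clock 32
[6] DMA idle ∥ CU B:t5 (5c) ⇒ 5c, clock 37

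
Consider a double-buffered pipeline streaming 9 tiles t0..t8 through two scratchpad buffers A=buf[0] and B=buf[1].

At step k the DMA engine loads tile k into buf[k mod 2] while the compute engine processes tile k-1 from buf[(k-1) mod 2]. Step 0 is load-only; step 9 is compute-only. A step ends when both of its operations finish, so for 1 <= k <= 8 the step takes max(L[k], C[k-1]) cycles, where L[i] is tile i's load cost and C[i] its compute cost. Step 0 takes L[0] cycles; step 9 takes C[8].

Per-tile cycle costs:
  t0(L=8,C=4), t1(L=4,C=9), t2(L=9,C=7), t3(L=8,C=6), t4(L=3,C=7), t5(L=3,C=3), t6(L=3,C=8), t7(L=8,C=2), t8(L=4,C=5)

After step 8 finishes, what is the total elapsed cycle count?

end_cycle[8] = 57

  0. 8=8c; end=8; A:t0 B:-
  1. max(4,4)=4c; end=12; A:t0 B:t1
  2. max(9,9)=9c; end=21; A:t2 B:t1
  3. max(8,7)=8c; end=29; A:t2 B:t3
  4. max(3,6)=6c; end=35; A:t4 B:t3
  5. max(3,7)=7c; end=42; A:t4 B:t5
  6. max(3,3)=3c; end=45; A:t6 B:t5
  7. max(8,8)=8c; end=53; A:t6 B:t7
  8. max(4,2)=4c; end=57; A:t8 B:t7
  9. 5=5c; end=62; A:t8 B:t7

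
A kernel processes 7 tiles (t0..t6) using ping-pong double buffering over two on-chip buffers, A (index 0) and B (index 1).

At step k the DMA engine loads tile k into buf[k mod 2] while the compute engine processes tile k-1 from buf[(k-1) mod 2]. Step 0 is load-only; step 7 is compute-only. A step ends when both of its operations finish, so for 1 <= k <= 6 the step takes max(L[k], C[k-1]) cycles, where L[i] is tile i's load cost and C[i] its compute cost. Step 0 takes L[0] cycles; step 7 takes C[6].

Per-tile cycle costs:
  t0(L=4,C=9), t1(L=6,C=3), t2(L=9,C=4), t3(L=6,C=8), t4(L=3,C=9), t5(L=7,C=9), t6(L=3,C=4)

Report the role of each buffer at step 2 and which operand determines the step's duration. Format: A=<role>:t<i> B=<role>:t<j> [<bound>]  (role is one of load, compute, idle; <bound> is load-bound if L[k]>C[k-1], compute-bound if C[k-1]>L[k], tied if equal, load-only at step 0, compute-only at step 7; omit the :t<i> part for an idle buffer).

[0] DMA t0→A (4c) ∥ CU idle ⇒ 4c, clock 4
[1] DMA t1→B (6c) ∥ CU A:t0 (9c) ⇒ 9c, clock 13
[2] DMA t2→A (9c) ∥ CU B:t1 (3c) ⇒ 9c, clock 22
[3] DMA t3→B (6c) ∥ CU A:t2 (4c) ⇒ 6c, clock 28
[4] DMA t4→A (3c) ∥ CU B:t3 (8c) ⇒ 8c, clock 36
[5] DMA t5→B (7c) ∥ CU A:t4 (9c) ⇒ 9c, clock 45
[6] DMA t6→A (3c) ∥ CU B:t5 (9c) ⇒ 9c, clock 54
[7] DMA idle ∥ CU A:t6 (4c) ⇒ 4c, clock 58

step 2: A=load:t2 B=compute:t1 [load-bound]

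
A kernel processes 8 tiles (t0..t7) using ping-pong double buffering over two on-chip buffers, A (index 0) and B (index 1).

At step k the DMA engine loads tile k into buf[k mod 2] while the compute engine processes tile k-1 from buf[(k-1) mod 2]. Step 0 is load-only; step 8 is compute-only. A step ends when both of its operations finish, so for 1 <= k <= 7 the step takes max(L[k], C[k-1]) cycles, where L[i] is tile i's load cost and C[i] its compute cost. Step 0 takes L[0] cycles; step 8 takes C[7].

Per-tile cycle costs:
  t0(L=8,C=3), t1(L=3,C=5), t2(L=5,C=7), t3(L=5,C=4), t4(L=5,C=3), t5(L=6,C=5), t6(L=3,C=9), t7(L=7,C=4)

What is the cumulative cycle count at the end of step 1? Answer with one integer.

k=0 load=t0/8c comp=- wait=8 total=8
k=1 load=t1/3c comp=t0/3c wait=3 total=11
k=2 load=t2/5c comp=t1/5c wait=5 total=16
k=3 load=t3/5c comp=t2/7c wait=7 total=23
k=4 load=t4/5c comp=t3/4c wait=5 total=28
k=5 load=t5/6c comp=t4/3c wait=6 total=34
k=6 load=t6/3c comp=t5/5c wait=5 total=39
k=7 load=t7/7c comp=t6/9c wait=9 total=48
k=8 load=- comp=t7/4c wait=4 total=52

end_cycle[1] = 11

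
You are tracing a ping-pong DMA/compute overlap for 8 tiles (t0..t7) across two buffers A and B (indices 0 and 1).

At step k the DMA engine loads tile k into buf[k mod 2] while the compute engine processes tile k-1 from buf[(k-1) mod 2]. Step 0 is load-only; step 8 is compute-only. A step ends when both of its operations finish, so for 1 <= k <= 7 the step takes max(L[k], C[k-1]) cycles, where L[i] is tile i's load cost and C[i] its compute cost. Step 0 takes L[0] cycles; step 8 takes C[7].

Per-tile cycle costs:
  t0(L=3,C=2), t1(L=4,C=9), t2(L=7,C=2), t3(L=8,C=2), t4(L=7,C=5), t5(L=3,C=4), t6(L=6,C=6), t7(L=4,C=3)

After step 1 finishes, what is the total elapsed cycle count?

step 0: L[0]=3 → dur=3, Σ=3 | A=load:t0 B=idle [load-only]
step 1: L[1]=4 C[0]=2 → dur=4, Σ=7 | A=compute:t0 B=load:t1 [load-bound]
step 2: L[2]=7 C[1]=9 → dur=9, Σ=16 | A=load:t2 B=compute:t1 [compute-bound]
step 3: L[3]=8 C[2]=2 → dur=8, Σ=24 | A=compute:t2 B=load:t3 [load-bound]
step 4: L[4]=7 C[3]=2 → dur=7, Σ=31 | A=load:t4 B=compute:t3 [load-bound]
step 5: L[5]=3 C[4]=5 → dur=5, Σ=36 | A=compute:t4 B=load:t5 [compute-bound]
step 6: L[6]=6 C[5]=4 → dur=6, Σ=42 | A=load:t6 B=compute:t5 [load-bound]
step 7: L[7]=4 C[6]=6 → dur=6, Σ=48 | A=compute:t6 B=load:t7 [compute-bound]
step 8: C[7]=3 → dur=3, Σ=51 | A=idle B=compute:t7 [compute-only]

end_cycle[1] = 7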